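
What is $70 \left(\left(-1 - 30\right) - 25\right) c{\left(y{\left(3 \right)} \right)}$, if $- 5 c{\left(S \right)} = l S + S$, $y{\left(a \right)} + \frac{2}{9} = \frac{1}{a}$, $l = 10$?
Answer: $\frac{8624}{9} \approx 958.22$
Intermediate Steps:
$y{\left(a \right)} = - \frac{2}{9} + \frac{1}{a}$
$c{\left(S \right)} = - \frac{11 S}{5}$ ($c{\left(S \right)} = - \frac{10 S + S}{5} = - \frac{11 S}{5}$)
$70 \left(\left(-1 - 30\right) - 25\right) c{\left(y{\left(3 \right)} \right)} = 70 \left(\left(-1 - 30\right) - 25\right) \left(- \frac{11 \left(- \frac{2}{9} + \frac{1}{3}\right)}{5}\right) = 70 \left(-31 - 25\right) \left(- \frac{11 \left(- \frac{2}{9} + \frac{1}{3}\right)}{5}\right) = 70 \left(-56\right) \left(\left(- \frac{11}{5}\right) \frac{1}{9}\right) = \left(-3920\right) \left(- \frac{11}{45}\right) = \frac{8624}{9}$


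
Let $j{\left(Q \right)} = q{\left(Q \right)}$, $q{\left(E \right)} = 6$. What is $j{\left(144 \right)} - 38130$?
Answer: $-38124$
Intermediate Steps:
$j{\left(Q \right)} = 6$
$j{\left(144 \right)} - 38130 = 6 - 38130 = -38124$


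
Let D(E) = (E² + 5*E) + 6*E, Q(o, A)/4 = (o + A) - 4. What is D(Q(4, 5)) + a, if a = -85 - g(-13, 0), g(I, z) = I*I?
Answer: 366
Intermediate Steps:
g(I, z) = I²
Q(o, A) = -16 + 4*A + 4*o (Q(o, A) = 4*((o + A) - 4) = 4*((A + o) - 4) = 4*(-4 + A + o) = -16 + 4*A + 4*o)
D(E) = E² + 11*E
a = -254 (a = -85 - 1*(-13)² = -85 - 1*169 = -85 - 169 = -254)
D(Q(4, 5)) + a = (-16 + 4*5 + 4*4)*(11 + (-16 + 4*5 + 4*4)) - 254 = (-16 + 20 + 16)*(11 + (-16 + 20 + 16)) - 254 = 20*(11 + 20) - 254 = 20*31 - 254 = 620 - 254 = 366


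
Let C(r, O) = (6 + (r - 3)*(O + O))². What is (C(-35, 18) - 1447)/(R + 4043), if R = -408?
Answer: 1853597/3635 ≈ 509.93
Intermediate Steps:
C(r, O) = (6 + 2*O*(-3 + r))² (C(r, O) = (6 + (-3 + r)*(2*O))² = (6 + 2*O*(-3 + r))²)
(C(-35, 18) - 1447)/(R + 4043) = (4*(3 - 3*18 + 18*(-35))² - 1447)/(-408 + 4043) = (4*(3 - 54 - 630)² - 1447)/3635 = (4*(-681)² - 1447)*(1/3635) = (4*463761 - 1447)*(1/3635) = (1855044 - 1447)*(1/3635) = 1853597*(1/3635) = 1853597/3635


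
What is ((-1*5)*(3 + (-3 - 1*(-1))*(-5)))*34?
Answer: -2210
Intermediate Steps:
((-1*5)*(3 + (-3 - 1*(-1))*(-5)))*34 = -5*(3 + (-3 + 1)*(-5))*34 = -5*(3 - 2*(-5))*34 = -5*(3 + 10)*34 = -5*13*34 = -65*34 = -2210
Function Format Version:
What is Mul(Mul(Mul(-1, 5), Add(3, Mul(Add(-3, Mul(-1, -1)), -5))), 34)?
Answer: -2210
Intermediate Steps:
Mul(Mul(Mul(-1, 5), Add(3, Mul(Add(-3, Mul(-1, -1)), -5))), 34) = Mul(Mul(-5, Add(3, Mul(Add(-3, 1), -5))), 34) = Mul(Mul(-5, Add(3, Mul(-2, -5))), 34) = Mul(Mul(-5, Add(3, 10)), 34) = Mul(Mul(-5, 13), 34) = Mul(-65, 34) = -2210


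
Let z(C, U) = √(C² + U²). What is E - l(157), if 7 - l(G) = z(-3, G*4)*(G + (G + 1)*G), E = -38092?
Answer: -38099 + 24963*√394393 ≈ 1.5639e+7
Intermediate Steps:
l(G) = 7 - √(9 + 16*G²)*(G + G*(1 + G)) (l(G) = 7 - √((-3)² + (G*4)²)*(G + (G + 1)*G) = 7 - √(9 + (4*G)²)*(G + (1 + G)*G) = 7 - √(9 + 16*G²)*(G + G*(1 + G)))
E - l(157) = -38092 - (7 - 1*157²*√(9 + 16*157²) - 2*157*√(9 + 16*157²)) = -38092 - (7 - 1*24649*√(9 + 16*24649) - 2*157*√(9 + 16*24649)) = -38092 - (7 - 1*24649*√(9 + 394384) - 2*157*√(9 + 394384)) = -38092 - (7 - 1*24649*√394393 - 2*157*√394393) = -38092 - (7 - 24649*√394393 - 314*√394393) = -38092 - (7 - 24963*√394393) = -38092 + (-7 + 24963*√394393) = -38099 + 24963*√394393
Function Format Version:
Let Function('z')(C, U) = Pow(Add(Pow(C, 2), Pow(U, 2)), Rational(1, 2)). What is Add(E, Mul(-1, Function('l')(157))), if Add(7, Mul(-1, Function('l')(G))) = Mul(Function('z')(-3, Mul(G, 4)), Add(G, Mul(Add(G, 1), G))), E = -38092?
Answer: Add(-38099, Mul(24963, Pow(394393, Rational(1, 2)))) ≈ 1.5639e+7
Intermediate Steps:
Function('l')(G) = Add(7, Mul(-1, Pow(Add(9, Mul(16, Pow(G, 2))), Rational(1, 2)), Add(G, Mul(G, Add(1, G))))) (Function('l')(G) = Add(7, Mul(-1, Mul(Pow(Add(Pow(-3, 2), Pow(Mul(G, 4), 2)), Rational(1, 2)), Add(G, Mul(Add(G, 1), G))))) = Add(7, Mul(-1, Mul(Pow(Add(9, Pow(Mul(4, G), 2)), Rational(1, 2)), Add(G, Mul(Add(1, G), G))))) = Add(7, Mul(-1, Mul(Pow(Add(9, Mul(16, Pow(G, 2))), Rational(1, 2)), Add(G, Mul(G, Add(1, G)))))) = Add(7, Mul(-1, Pow(Add(9, Mul(16, Pow(G, 2))), Rational(1, 2)), Add(G, Mul(G, Add(1, G))))))
Add(E, Mul(-1, Function('l')(157))) = Add(-38092, Mul(-1, Add(7, Mul(-1, Pow(157, 2), Pow(Add(9, Mul(16, Pow(157, 2))), Rational(1, 2))), Mul(-2, 157, Pow(Add(9, Mul(16, Pow(157, 2))), Rational(1, 2)))))) = Add(-38092, Mul(-1, Add(7, Mul(-1, 24649, Pow(Add(9, Mul(16, 24649)), Rational(1, 2))), Mul(-2, 157, Pow(Add(9, Mul(16, 24649)), Rational(1, 2)))))) = Add(-38092, Mul(-1, Add(7, Mul(-1, 24649, Pow(Add(9, 394384), Rational(1, 2))), Mul(-2, 157, Pow(Add(9, 394384), Rational(1, 2)))))) = Add(-38092, Mul(-1, Add(7, Mul(-1, 24649, Pow(394393, Rational(1, 2))), Mul(-2, 157, Pow(394393, Rational(1, 2)))))) = Add(-38092, Mul(-1, Add(7, Mul(-24649, Pow(394393, Rational(1, 2))), Mul(-314, Pow(394393, Rational(1, 2)))))) = Add(-38092, Mul(-1, Add(7, Mul(-24963, Pow(394393, Rational(1, 2)))))) = Add(-38092, Add(-7, Mul(24963, Pow(394393, Rational(1, 2))))) = Add(-38099, Mul(24963, Pow(394393, Rational(1, 2))))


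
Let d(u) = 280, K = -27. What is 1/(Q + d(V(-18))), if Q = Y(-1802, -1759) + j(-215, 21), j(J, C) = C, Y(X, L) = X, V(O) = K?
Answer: -1/1501 ≈ -0.00066622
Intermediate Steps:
V(O) = -27
Q = -1781 (Q = -1802 + 21 = -1781)
1/(Q + d(V(-18))) = 1/(-1781 + 280) = 1/(-1501) = -1/1501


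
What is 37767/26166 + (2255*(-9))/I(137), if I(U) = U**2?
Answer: 59269951/163703218 ≈ 0.36206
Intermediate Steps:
37767/26166 + (2255*(-9))/I(137) = 37767/26166 + (2255*(-9))/(137**2) = 37767*(1/26166) - 20295/18769 = 12589/8722 - 20295*1/18769 = 12589/8722 - 20295/18769 = 59269951/163703218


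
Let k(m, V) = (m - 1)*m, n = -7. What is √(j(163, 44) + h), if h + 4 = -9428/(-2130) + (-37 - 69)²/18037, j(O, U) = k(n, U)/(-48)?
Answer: I*√173332954093890/38418810 ≈ 0.34269*I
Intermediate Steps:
k(m, V) = m*(-1 + m) (k(m, V) = (-1 + m)*m = m*(-1 + m))
j(O, U) = -7/6 (j(O, U) = -7*(-1 - 7)/(-48) = -7*(-8)*(-1/48) = 56*(-1/48) = -7/6)
h = 20155138/19209405 (h = -4 + (-9428/(-2130) + (-37 - 69)²/18037) = -4 + (-9428*(-1/2130) + (-106)²*(1/18037)) = -4 + (4714/1065 + 11236*(1/18037)) = -4 + (4714/1065 + 11236/18037) = -4 + 96992758/19209405 = 20155138/19209405 ≈ 1.0492)
√(j(163, 44) + h) = √(-7/6 + 20155138/19209405) = √(-4511669/38418810) = I*√173332954093890/38418810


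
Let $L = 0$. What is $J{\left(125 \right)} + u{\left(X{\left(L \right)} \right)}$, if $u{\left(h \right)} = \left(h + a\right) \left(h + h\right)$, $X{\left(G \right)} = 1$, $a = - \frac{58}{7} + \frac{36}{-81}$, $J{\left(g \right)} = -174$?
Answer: $- \frac{11936}{63} \approx -189.46$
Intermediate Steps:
$a = - \frac{550}{63}$ ($a = \left(-58\right) \frac{1}{7} + 36 \left(- \frac{1}{81}\right) = - \frac{58}{7} - \frac{4}{9} = - \frac{550}{63} \approx -8.7302$)
$u{\left(h \right)} = 2 h \left(- \frac{550}{63} + h\right)$ ($u{\left(h \right)} = \left(h - \frac{550}{63}\right) \left(h + h\right) = \left(- \frac{550}{63} + h\right) 2 h = 2 h \left(- \frac{550}{63} + h\right)$)
$J{\left(125 \right)} + u{\left(X{\left(L \right)} \right)} = -174 + \frac{2}{63} \cdot 1 \left(-550 + 63 \cdot 1\right) = -174 + \frac{2}{63} \cdot 1 \left(-550 + 63\right) = -174 + \frac{2}{63} \cdot 1 \left(-487\right) = -174 - \frac{974}{63} = - \frac{11936}{63}$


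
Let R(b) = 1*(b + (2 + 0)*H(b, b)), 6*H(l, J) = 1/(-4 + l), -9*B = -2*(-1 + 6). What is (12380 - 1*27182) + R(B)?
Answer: -3463435/234 ≈ -14801.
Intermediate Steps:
B = 10/9 (B = -(-2)*(-1 + 6)/9 = -(-2)*5/9 = -1/9*(-10) = 10/9 ≈ 1.1111)
H(l, J) = 1/(6*(-4 + l))
R(b) = b + 1/(3*(-4 + b)) (R(b) = 1*(b + (2 + 0)*(1/(6*(-4 + b)))) = 1*(b + 2*(1/(6*(-4 + b)))) = 1*(b + 1/(3*(-4 + b))) = b + 1/(3*(-4 + b)))
(12380 - 1*27182) + R(B) = (12380 - 1*27182) + (1/3 + 10*(-4 + 10/9)/9)/(-4 + 10/9) = (12380 - 27182) + (1/3 + (10/9)*(-26/9))/(-26/9) = -14802 - 9*(1/3 - 260/81)/26 = -14802 - 9/26*(-233/81) = -14802 + 233/234 = -3463435/234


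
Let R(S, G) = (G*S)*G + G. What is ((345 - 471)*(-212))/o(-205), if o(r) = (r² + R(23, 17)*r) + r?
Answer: -6678/331075 ≈ -0.020171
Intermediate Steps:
R(S, G) = G + S*G² (R(S, G) = S*G² + G = G + S*G²)
o(r) = r² + 6665*r (o(r) = (r² + (17*(1 + 17*23))*r) + r = (r² + (17*(1 + 391))*r) + r = (r² + (17*392)*r) + r = (r² + 6664*r) + r = r² + 6665*r)
((345 - 471)*(-212))/o(-205) = ((345 - 471)*(-212))/((-205*(6665 - 205))) = (-126*(-212))/((-205*6460)) = 26712/(-1324300) = 26712*(-1/1324300) = -6678/331075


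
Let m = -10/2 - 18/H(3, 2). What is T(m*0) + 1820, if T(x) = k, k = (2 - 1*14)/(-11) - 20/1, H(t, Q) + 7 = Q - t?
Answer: 19812/11 ≈ 1801.1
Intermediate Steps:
H(t, Q) = -7 + Q - t (H(t, Q) = -7 + (Q - t) = -7 + Q - t)
m = -11/4 (m = -10/2 - 18/(-7 + 2 - 1*3) = -10*½ - 18/(-7 + 2 - 3) = -5 - 18/(-8) = -5 - 18*(-⅛) = -5 + 9/4 = -11/4 ≈ -2.7500)
k = -208/11 (k = (2 - 14)*(-1/11) - 20*1 = -12*(-1/11) - 20 = 12/11 - 20 = -208/11 ≈ -18.909)
T(x) = -208/11
T(m*0) + 1820 = -208/11 + 1820 = 19812/11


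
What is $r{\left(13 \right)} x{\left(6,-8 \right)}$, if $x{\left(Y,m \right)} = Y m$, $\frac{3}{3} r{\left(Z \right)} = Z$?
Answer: $-624$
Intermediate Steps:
$r{\left(Z \right)} = Z$
$r{\left(13 \right)} x{\left(6,-8 \right)} = 13 \cdot 6 \left(-8\right) = 13 \left(-48\right) = -624$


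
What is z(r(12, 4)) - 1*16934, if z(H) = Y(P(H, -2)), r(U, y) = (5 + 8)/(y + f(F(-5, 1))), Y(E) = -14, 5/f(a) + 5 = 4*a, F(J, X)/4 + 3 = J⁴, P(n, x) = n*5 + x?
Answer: -16948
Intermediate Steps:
P(n, x) = x + 5*n (P(n, x) = 5*n + x = x + 5*n)
F(J, X) = -12 + 4*J⁴
f(a) = 5/(-5 + 4*a)
r(U, y) = 13/(5/9947 + y) (r(U, y) = (5 + 8)/(y + 5/(-5 + 4*(-12 + 4*(-5)⁴))) = 13/(y + 5/(-5 + 4*(-12 + 4*625))) = 13/(y + 5/(-5 + 4*(-12 + 2500))) = 13/(y + 5/(-5 + 4*2488)) = 13/(y + 5/(-5 + 9952)) = 13/(y + 5/9947) = 13/(5/9947 + y))
z(H) = -14
z(r(12, 4)) - 1*16934 = -14 - 1*16934 = -14 - 16934 = -16948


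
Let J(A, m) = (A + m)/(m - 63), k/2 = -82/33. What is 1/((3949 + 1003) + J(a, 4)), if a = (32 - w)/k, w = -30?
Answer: 4838/23958471 ≈ 0.00020193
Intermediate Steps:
k = -164/33 (k = 2*(-82/33) = -164/33 ≈ -4.9697)
a = -1023/82 (a = (32 - 1*(-30))/(-164/33) = (32 + 30)*(-33/164) = 62*(-33/164) = -1023/82 ≈ -12.476)
J(A, m) = (A + m)/(-63 + m)
1/((3949 + 1003) + J(a, 4)) = 1/((3949 + 1003) + (-1023/82 + 4)/(-63 + 4)) = 1/(4952 - 695/82/(-59)) = 1/(4952 - 1/59*(-695/82)) = 1/(4952 + 695/4838) = 1/(23958471/4838) = 4838/23958471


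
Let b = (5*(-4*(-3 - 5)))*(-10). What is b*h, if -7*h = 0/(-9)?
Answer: 0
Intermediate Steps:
b = -1600 (b = (5*(-4*(-8)))*(-10) = (5*32)*(-10) = 160*(-10) = -1600)
h = 0 (h = -0/(-9) = -0*(-1)/9 = -⅐*0 = 0)
b*h = -1600*0 = 0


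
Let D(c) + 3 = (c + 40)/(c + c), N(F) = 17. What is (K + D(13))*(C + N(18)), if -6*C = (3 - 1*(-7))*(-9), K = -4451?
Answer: -1852016/13 ≈ -1.4246e+5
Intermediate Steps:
D(c) = -3 + (40 + c)/(2*c) (D(c) = -3 + (c + 40)/(c + c) = -3 + (40 + c)/((2*c)) = -3 + (40 + c)*(1/(2*c)) = -3 + (40 + c)/(2*c))
C = 15 (C = -(3 - 1*(-7))*(-9)/6 = -(3 + 7)*(-9)/6 = -5*(-9)/3 = -1/6*(-90) = 15)
(K + D(13))*(C + N(18)) = (-4451 + (-5/2 + 20/13))*(15 + 17) = (-4451 + (-5/2 + 20*(1/13)))*32 = (-4451 + (-5/2 + 20/13))*32 = (-4451 - 25/26)*32 = -115751/26*32 = -1852016/13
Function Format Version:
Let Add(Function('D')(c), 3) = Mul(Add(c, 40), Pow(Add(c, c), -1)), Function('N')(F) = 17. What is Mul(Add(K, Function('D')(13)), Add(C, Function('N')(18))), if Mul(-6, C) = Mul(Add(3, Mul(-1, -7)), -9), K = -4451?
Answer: Rational(-1852016, 13) ≈ -1.4246e+5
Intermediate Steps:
Function('D')(c) = Add(-3, Mul(Rational(1, 2), Pow(c, -1), Add(40, c))) (Function('D')(c) = Add(-3, Mul(Add(c, 40), Pow(Add(c, c), -1))) = Add(-3, Mul(Add(40, c), Pow(Mul(2, c), -1))) = Add(-3, Mul(Add(40, c), Mul(Rational(1, 2), Pow(c, -1)))) = Add(-3, Mul(Rational(1, 2), Pow(c, -1), Add(40, c))))
C = 15 (C = Mul(Rational(-1, 6), Mul(Add(3, Mul(-1, -7)), -9)) = Mul(Rational(-1, 6), Mul(Add(3, 7), -9)) = Mul(Rational(-1, 6), Mul(10, -9)) = Mul(Rational(-1, 6), -90) = 15)
Mul(Add(K, Function('D')(13)), Add(C, Function('N')(18))) = Mul(Add(-4451, Add(Rational(-5, 2), Mul(20, Pow(13, -1)))), Add(15, 17)) = Mul(Add(-4451, Add(Rational(-5, 2), Mul(20, Rational(1, 13)))), 32) = Mul(Add(-4451, Add(Rational(-5, 2), Rational(20, 13))), 32) = Mul(Add(-4451, Rational(-25, 26)), 32) = Mul(Rational(-115751, 26), 32) = Rational(-1852016, 13)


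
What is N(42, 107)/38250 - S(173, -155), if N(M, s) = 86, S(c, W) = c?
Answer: -3308582/19125 ≈ -173.00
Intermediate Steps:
N(42, 107)/38250 - S(173, -155) = 86/38250 - 1*173 = 86*(1/38250) - 173 = 43/19125 - 173 = -3308582/19125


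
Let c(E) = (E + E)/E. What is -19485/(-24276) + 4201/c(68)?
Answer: 17003741/8092 ≈ 2101.3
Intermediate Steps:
c(E) = 2 (c(E) = (2*E)/E = 2)
-19485/(-24276) + 4201/c(68) = -19485/(-24276) + 4201/2 = -19485*(-1/24276) + 4201*(½) = 6495/8092 + 4201/2 = 17003741/8092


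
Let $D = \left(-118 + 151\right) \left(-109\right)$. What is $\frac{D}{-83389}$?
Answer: $\frac{3597}{83389} \approx 0.043135$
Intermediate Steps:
$D = -3597$ ($D = 33 \left(-109\right) = -3597$)
$\frac{D}{-83389} = - \frac{3597}{-83389} = \left(-3597\right) \left(- \frac{1}{83389}\right) = \frac{3597}{83389}$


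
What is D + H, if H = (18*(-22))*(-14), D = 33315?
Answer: 38859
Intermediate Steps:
H = 5544 (H = -396*(-14) = 5544)
D + H = 33315 + 5544 = 38859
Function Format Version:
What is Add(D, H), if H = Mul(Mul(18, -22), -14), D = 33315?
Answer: 38859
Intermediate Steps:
H = 5544 (H = Mul(-396, -14) = 5544)
Add(D, H) = Add(33315, 5544) = 38859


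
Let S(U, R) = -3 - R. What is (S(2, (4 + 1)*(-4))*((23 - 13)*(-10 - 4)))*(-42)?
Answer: 99960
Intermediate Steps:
(S(2, (4 + 1)*(-4))*((23 - 13)*(-10 - 4)))*(-42) = ((-3 - (4 + 1)*(-4))*((23 - 13)*(-10 - 4)))*(-42) = ((-3 - 5*(-4))*(10*(-14)))*(-42) = ((-3 - 1*(-20))*(-140))*(-42) = ((-3 + 20)*(-140))*(-42) = (17*(-140))*(-42) = -2380*(-42) = 99960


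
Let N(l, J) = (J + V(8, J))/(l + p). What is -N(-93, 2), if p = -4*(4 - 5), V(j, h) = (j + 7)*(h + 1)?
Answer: 47/89 ≈ 0.52809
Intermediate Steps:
V(j, h) = (1 + h)*(7 + j) (V(j, h) = (7 + j)*(1 + h) = (1 + h)*(7 + j))
p = 4 (p = -4*(-1) = 4)
N(l, J) = (15 + 16*J)/(4 + l) (N(l, J) = (J + (7 + 8 + 7*J + J*8))/(l + 4) = (J + (7 + 8 + 7*J + 8*J))/(4 + l) = (J + (15 + 15*J))/(4 + l) = (15 + 16*J)/(4 + l))
-N(-93, 2) = -(15 + 16*2)/(4 - 93) = -(15 + 32)/(-89) = -(-1)*47/89 = -1*(-47/89) = 47/89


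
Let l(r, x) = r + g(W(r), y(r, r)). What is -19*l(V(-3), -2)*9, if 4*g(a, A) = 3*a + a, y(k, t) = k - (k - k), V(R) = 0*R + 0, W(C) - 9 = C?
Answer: -1539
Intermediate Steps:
W(C) = 9 + C
V(R) = 0 (V(R) = 0 + 0 = 0)
y(k, t) = k (y(k, t) = k - 1*0 = k + 0 = k)
g(a, A) = a (g(a, A) = (3*a + a)/4 = (4*a)/4 = a)
l(r, x) = 9 + 2*r (l(r, x) = r + (9 + r) = 9 + 2*r)
-19*l(V(-3), -2)*9 = -19*(9 + 2*0)*9 = -19*(9 + 0)*9 = -19*9*9 = -171*9 = -1539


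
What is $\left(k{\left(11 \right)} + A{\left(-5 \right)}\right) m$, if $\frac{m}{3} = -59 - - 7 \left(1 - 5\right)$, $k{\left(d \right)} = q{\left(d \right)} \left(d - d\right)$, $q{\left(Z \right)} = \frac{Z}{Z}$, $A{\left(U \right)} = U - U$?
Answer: $0$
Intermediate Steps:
$A{\left(U \right)} = 0$
$q{\left(Z \right)} = 1$
$k{\left(d \right)} = 0$ ($k{\left(d \right)} = 1 \left(d - d\right) = 1 \cdot 0 = 0$)
$m = -261$ ($m = 3 \left(-59 - - 7 \left(1 - 5\right)\right) = 3 \left(-59 - \left(-7\right) \left(-4\right)\right) = 3 \left(-59 - 28\right) = 3 \left(-87\right) = -261$)
$\left(k{\left(11 \right)} + A{\left(-5 \right)}\right) m = \left(0 + 0\right) \left(-261\right) = 0 \left(-261\right) = 0$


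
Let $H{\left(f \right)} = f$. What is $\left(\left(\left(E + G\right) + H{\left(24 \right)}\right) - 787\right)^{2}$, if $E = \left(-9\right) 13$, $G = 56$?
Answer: $678976$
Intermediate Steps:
$E = -117$
$\left(\left(\left(E + G\right) + H{\left(24 \right)}\right) - 787\right)^{2} = \left(\left(\left(-117 + 56\right) + 24\right) - 787\right)^{2} = \left(\left(-61 + 24\right) - 787\right)^{2} = \left(-37 - 787\right)^{2} = \left(-824\right)^{2} = 678976$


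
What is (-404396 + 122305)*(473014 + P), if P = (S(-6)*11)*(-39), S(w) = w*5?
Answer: -137063503444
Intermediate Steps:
S(w) = 5*w
P = 12870 (P = ((5*(-6))*11)*(-39) = -30*11*(-39) = -330*(-39) = 12870)
(-404396 + 122305)*(473014 + P) = (-404396 + 122305)*(473014 + 12870) = -282091*485884 = -137063503444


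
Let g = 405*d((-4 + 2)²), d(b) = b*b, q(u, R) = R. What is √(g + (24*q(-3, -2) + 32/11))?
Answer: 8*√12166/11 ≈ 80.218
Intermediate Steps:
d(b) = b²
g = 6480 (g = 405*((-4 + 2)²)² = 405*((-2)²)² = 405*4² = 405*16 = 6480)
√(g + (24*q(-3, -2) + 32/11)) = √(6480 + (24*(-2) + 32/11)) = √(6480 + (-48 + 32*(1/11))) = √(6480 + (-48 + 32/11)) = √(6480 - 496/11) = √(70784/11) = 8*√12166/11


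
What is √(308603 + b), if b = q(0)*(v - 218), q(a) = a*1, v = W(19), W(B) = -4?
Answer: √308603 ≈ 555.52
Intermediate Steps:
v = -4
q(a) = a
b = 0 (b = 0*(-4 - 218) = 0*(-222) = 0)
√(308603 + b) = √(308603 + 0) = √308603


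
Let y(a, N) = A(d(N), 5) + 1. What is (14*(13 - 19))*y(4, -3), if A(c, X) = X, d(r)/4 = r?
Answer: -504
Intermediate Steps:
d(r) = 4*r
y(a, N) = 6 (y(a, N) = 5 + 1 = 6)
(14*(13 - 19))*y(4, -3) = (14*(13 - 19))*6 = (14*(-6))*6 = -84*6 = -504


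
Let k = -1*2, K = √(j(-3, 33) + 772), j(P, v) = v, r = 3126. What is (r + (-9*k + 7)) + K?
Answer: 3151 + √805 ≈ 3179.4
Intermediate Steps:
K = √805 (K = √(33 + 772) = √805 ≈ 28.373)
k = -2
(r + (-9*k + 7)) + K = (3126 + (-9*(-2) + 7)) + √805 = (3126 + (18 + 7)) + √805 = (3126 + 25) + √805 = 3151 + √805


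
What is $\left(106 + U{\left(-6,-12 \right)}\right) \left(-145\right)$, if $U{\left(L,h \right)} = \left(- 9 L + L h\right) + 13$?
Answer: $-35525$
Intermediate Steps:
$U{\left(L,h \right)} = 13 - 9 L + L h$
$\left(106 + U{\left(-6,-12 \right)}\right) \left(-145\right) = \left(106 - -139\right) \left(-145\right) = \left(106 + \left(13 + 54 + 72\right)\right) \left(-145\right) = \left(106 + 139\right) \left(-145\right) = 245 \left(-145\right) = -35525$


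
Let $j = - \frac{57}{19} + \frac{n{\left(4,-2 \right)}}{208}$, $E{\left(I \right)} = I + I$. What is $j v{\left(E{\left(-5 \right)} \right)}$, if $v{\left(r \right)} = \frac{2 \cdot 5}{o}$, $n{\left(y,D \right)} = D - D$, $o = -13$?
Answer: $\frac{30}{13} \approx 2.3077$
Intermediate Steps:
$n{\left(y,D \right)} = 0$
$E{\left(I \right)} = 2 I$
$j = -3$ ($j = - \frac{57}{19} + \frac{0}{208} = \left(-57\right) \frac{1}{19} + 0 \cdot \frac{1}{208} = -3 + 0 = -3$)
$v{\left(r \right)} = - \frac{10}{13}$ ($v{\left(r \right)} = \frac{2 \cdot 5}{-13} = 10 \left(- \frac{1}{13}\right) = - \frac{10}{13}$)
$j v{\left(E{\left(-5 \right)} \right)} = \left(-3\right) \left(- \frac{10}{13}\right) = \frac{30}{13}$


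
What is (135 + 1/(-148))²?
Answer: 399160441/21904 ≈ 18223.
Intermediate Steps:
(135 + 1/(-148))² = (135 - 1/148)² = (19979/148)² = 399160441/21904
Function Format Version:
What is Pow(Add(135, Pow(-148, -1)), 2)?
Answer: Rational(399160441, 21904) ≈ 18223.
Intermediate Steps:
Pow(Add(135, Pow(-148, -1)), 2) = Pow(Add(135, Rational(-1, 148)), 2) = Pow(Rational(19979, 148), 2) = Rational(399160441, 21904)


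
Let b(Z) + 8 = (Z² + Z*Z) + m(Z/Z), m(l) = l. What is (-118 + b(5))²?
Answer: 5625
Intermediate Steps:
b(Z) = -7 + 2*Z² (b(Z) = -8 + ((Z² + Z*Z) + Z/Z) = -8 + ((Z² + Z²) + 1) = -8 + (2*Z² + 1) = -8 + (1 + 2*Z²) = -7 + 2*Z²)
(-118 + b(5))² = (-118 + (-7 + 2*5²))² = (-118 + (-7 + 2*25))² = (-118 + (-7 + 50))² = (-118 + 43)² = (-75)² = 5625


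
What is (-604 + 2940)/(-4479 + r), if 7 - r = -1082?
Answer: -1168/1695 ≈ -0.68909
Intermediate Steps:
r = 1089 (r = 7 - 1*(-1082) = 7 + 1082 = 1089)
(-604 + 2940)/(-4479 + r) = (-604 + 2940)/(-4479 + 1089) = 2336/(-3390) = 2336*(-1/3390) = -1168/1695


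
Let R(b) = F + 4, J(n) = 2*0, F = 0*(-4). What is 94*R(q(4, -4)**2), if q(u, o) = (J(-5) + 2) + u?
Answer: 376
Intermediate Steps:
F = 0
J(n) = 0
q(u, o) = 2 + u (q(u, o) = (0 + 2) + u = 2 + u)
R(b) = 4 (R(b) = 0 + 4 = 4)
94*R(q(4, -4)**2) = 94*4 = 376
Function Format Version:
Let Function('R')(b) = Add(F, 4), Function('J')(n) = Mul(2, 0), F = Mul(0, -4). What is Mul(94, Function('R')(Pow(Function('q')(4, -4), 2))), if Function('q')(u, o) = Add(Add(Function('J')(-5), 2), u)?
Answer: 376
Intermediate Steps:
F = 0
Function('J')(n) = 0
Function('q')(u, o) = Add(2, u) (Function('q')(u, o) = Add(Add(0, 2), u) = Add(2, u))
Function('R')(b) = 4 (Function('R')(b) = Add(0, 4) = 4)
Mul(94, Function('R')(Pow(Function('q')(4, -4), 2))) = Mul(94, 4) = 376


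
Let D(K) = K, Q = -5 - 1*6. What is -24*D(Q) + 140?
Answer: 404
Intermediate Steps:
Q = -11 (Q = -5 - 6 = -11)
-24*D(Q) + 140 = -24*(-11) + 140 = 264 + 140 = 404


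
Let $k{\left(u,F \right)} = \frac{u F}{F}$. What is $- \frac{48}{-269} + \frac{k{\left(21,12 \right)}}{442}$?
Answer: $\frac{26865}{118898} \approx 0.22595$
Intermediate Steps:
$k{\left(u,F \right)} = u$ ($k{\left(u,F \right)} = \frac{F u}{F} = u$)
$- \frac{48}{-269} + \frac{k{\left(21,12 \right)}}{442} = - \frac{48}{-269} + \frac{21}{442} = \left(-48\right) \left(- \frac{1}{269}\right) + 21 \cdot \frac{1}{442} = \frac{48}{269} + \frac{21}{442} = \frac{26865}{118898}$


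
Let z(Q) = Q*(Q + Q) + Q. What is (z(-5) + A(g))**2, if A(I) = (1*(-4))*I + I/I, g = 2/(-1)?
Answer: 2916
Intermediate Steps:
g = -2 (g = 2*(-1) = -2)
z(Q) = Q + 2*Q**2 (z(Q) = Q*(2*Q) + Q = 2*Q**2 + Q = Q + 2*Q**2)
A(I) = 1 - 4*I (A(I) = -4*I + 1 = 1 - 4*I)
(z(-5) + A(g))**2 = (-5*(1 + 2*(-5)) + (1 - 4*(-2)))**2 = (-5*(1 - 10) + (1 + 8))**2 = (-5*(-9) + 9)**2 = (45 + 9)**2 = 54**2 = 2916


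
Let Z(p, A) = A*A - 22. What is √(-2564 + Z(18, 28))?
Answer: I*√1802 ≈ 42.45*I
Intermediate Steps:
Z(p, A) = -22 + A² (Z(p, A) = A² - 22 = -22 + A²)
√(-2564 + Z(18, 28)) = √(-2564 + (-22 + 28²)) = √(-2564 + (-22 + 784)) = √(-2564 + 762) = √(-1802) = I*√1802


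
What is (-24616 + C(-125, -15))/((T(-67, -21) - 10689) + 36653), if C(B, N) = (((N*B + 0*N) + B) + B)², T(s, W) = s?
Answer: 2616009/25897 ≈ 101.02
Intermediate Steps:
C(B, N) = (2*B + B*N)² (C(B, N) = (((B*N + 0) + B) + B)² = ((B*N + B) + B)² = ((B + B*N) + B)² = (2*B + B*N)²)
(-24616 + C(-125, -15))/((T(-67, -21) - 10689) + 36653) = (-24616 + (-125)²*(2 - 15)²)/((-67 - 10689) + 36653) = (-24616 + 15625*(-13)²)/(-10756 + 36653) = (-24616 + 15625*169)/25897 = (-24616 + 2640625)*(1/25897) = 2616009*(1/25897) = 2616009/25897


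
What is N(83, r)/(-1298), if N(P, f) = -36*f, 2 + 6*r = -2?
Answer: -12/649 ≈ -0.018490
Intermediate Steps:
r = -⅔ (r = -⅓ + (⅙)*(-2) = -⅓ - ⅓ = -⅔ ≈ -0.66667)
N(83, r)/(-1298) = -36*(-⅔)/(-1298) = 24*(-1/1298) = -12/649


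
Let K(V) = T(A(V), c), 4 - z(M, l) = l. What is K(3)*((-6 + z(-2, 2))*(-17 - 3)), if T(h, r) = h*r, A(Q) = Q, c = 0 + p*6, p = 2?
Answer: 2880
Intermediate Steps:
z(M, l) = 4 - l
c = 12 (c = 0 + 2*6 = 0 + 12 = 12)
K(V) = 12*V (K(V) = V*12 = 12*V)
K(3)*((-6 + z(-2, 2))*(-17 - 3)) = (12*3)*((-6 + (4 - 1*2))*(-17 - 3)) = 36*((-6 + (4 - 2))*(-20)) = 36*((-6 + 2)*(-20)) = 36*(-4*(-20)) = 36*80 = 2880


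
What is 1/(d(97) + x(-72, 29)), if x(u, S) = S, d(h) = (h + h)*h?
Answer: 1/18847 ≈ 5.3059e-5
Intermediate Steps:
d(h) = 2*h² (d(h) = (2*h)*h = 2*h²)
1/(d(97) + x(-72, 29)) = 1/(2*97² + 29) = 1/(2*9409 + 29) = 1/(18818 + 29) = 1/18847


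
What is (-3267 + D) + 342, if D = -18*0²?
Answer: -2925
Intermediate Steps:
D = 0 (D = -18*0 = 0)
(-3267 + D) + 342 = (-3267 + 0) + 342 = -3267 + 342 = -2925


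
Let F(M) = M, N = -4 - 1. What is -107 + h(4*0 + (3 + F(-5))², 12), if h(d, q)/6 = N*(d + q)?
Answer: -587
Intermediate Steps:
N = -5
h(d, q) = -30*d - 30*q (h(d, q) = 6*(-5*(d + q)) = 6*(-5*d - 5*q) = -30*d - 30*q)
-107 + h(4*0 + (3 + F(-5))², 12) = -107 + (-30*(4*0 + (3 - 5)²) - 30*12) = -107 + (-30*(0 + (-2)²) - 360) = -107 + (-30*(0 + 4) - 360) = -107 + (-30*4 - 360) = -107 + (-120 - 360) = -107 - 480 = -587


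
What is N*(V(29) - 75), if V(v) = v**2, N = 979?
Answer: 749914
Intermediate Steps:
N*(V(29) - 75) = 979*(29**2 - 75) = 979*(841 - 75) = 979*766 = 749914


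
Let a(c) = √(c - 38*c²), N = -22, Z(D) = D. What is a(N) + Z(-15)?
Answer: -15 + 3*I*√2046 ≈ -15.0 + 135.7*I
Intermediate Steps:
a(N) + Z(-15) = √(-22*(1 - 38*(-22))) - 15 = √(-22*(1 + 836)) - 15 = √(-22*837) - 15 = √(-18414) - 15 = 3*I*√2046 - 15 = -15 + 3*I*√2046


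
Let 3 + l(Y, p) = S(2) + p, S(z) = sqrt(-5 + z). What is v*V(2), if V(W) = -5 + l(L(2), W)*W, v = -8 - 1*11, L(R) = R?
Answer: 133 - 38*I*sqrt(3) ≈ 133.0 - 65.818*I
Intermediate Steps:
v = -19 (v = -8 - 11 = -19)
l(Y, p) = -3 + p + I*sqrt(3) (l(Y, p) = -3 + (sqrt(-5 + 2) + p) = -3 + (sqrt(-3) + p) = -3 + (I*sqrt(3) + p) = -3 + (p + I*sqrt(3)) = -3 + p + I*sqrt(3))
V(W) = -5 + W*(-3 + W + I*sqrt(3)) (V(W) = -5 + (-3 + W + I*sqrt(3))*W = -5 + W*(-3 + W + I*sqrt(3)))
v*V(2) = -19*(-5 + 2*(-3 + 2 + I*sqrt(3))) = -19*(-5 + 2*(-1 + I*sqrt(3))) = -19*(-5 + (-2 + 2*I*sqrt(3))) = -19*(-7 + 2*I*sqrt(3)) = 133 - 38*I*sqrt(3)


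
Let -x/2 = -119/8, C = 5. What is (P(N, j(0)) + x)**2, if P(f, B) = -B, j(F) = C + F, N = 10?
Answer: 9801/16 ≈ 612.56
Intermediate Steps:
j(F) = 5 + F
x = 119/4 (x = -(-238)/8 = -2*(-119/8) = 119/4 ≈ 29.750)
(P(N, j(0)) + x)**2 = (-(5 + 0) + 119/4)**2 = (-1*5 + 119/4)**2 = (-5 + 119/4)**2 = (99/4)**2 = 9801/16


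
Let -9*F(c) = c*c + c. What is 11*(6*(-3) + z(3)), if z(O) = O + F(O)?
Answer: -539/3 ≈ -179.67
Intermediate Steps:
F(c) = -c/9 - c²/9 (F(c) = -(c*c + c)/9 = -(c² + c)/9 = -(c + c²)/9 = -c/9 - c²/9)
z(O) = O - O*(1 + O)/9
11*(6*(-3) + z(3)) = 11*(6*(-3) + (⅑)*3*(8 - 1*3)) = 11*(-18 + (⅑)*3*(8 - 3)) = 11*(-18 + (⅑)*3*5) = 11*(-18 + 5/3) = 11*(-49/3) = -539/3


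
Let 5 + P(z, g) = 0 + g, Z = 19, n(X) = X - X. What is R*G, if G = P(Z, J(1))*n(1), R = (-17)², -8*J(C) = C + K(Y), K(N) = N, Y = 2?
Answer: 0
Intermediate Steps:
J(C) = -¼ - C/8 (J(C) = -(C + 2)/8 = -(2 + C)/8 = -¼ - C/8)
n(X) = 0
P(z, g) = -5 + g (P(z, g) = -5 + (0 + g) = -5 + g)
R = 289
G = 0 (G = (-5 + (-¼ - ⅛*1))*0 = (-5 + (-¼ - ⅛))*0 = (-5 - 3/8)*0 = -43/8*0 = 0)
R*G = 289*0 = 0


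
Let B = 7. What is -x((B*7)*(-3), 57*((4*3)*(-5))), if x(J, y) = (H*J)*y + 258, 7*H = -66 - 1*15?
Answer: 5817162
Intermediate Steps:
H = -81/7 (H = (-66 - 1*15)/7 = (-66 - 15)/7 = (1/7)*(-81) = -81/7 ≈ -11.571)
x(J, y) = 258 - 81*J*y/7 (x(J, y) = (-81*J/7)*y + 258 = -81*J*y/7 + 258 = 258 - 81*J*y/7)
-x((B*7)*(-3), 57*((4*3)*(-5))) = -(258 - 81*(7*7)*(-3)*57*((4*3)*(-5))/7) = -(258 - 81*49*(-3)*57*(12*(-5))/7) = -(258 - 81/7*(-147)*57*(-60)) = -(258 - 81/7*(-147)*(-3420)) = -(258 - 5817420) = -1*(-5817162) = 5817162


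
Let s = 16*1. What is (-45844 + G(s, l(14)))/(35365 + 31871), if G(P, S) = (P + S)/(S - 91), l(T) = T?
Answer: -1765009/2588586 ≈ -0.68184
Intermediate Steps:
s = 16
G(P, S) = (P + S)/(-91 + S)
(-45844 + G(s, l(14)))/(35365 + 31871) = (-45844 + (16 + 14)/(-91 + 14))/(35365 + 31871) = (-45844 + 30/(-77))/67236 = (-45844 - 1/77*30)*(1/67236) = (-45844 - 30/77)*(1/67236) = -3530018/77*1/67236 = -1765009/2588586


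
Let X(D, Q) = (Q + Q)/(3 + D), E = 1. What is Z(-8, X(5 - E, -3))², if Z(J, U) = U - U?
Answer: 0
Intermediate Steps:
X(D, Q) = 2*Q/(3 + D) (X(D, Q) = (2*Q)/(3 + D) = 2*Q/(3 + D))
Z(J, U) = 0
Z(-8, X(5 - E, -3))² = 0² = 0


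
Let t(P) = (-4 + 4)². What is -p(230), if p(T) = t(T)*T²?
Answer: 0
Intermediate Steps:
t(P) = 0 (t(P) = 0² = 0)
p(T) = 0 (p(T) = 0*T² = 0)
-p(230) = -1*0 = 0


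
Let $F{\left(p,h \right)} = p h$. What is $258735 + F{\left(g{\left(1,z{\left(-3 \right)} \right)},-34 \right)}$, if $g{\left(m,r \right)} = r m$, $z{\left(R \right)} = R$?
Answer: $258837$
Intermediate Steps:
$g{\left(m,r \right)} = m r$
$F{\left(p,h \right)} = h p$
$258735 + F{\left(g{\left(1,z{\left(-3 \right)} \right)},-34 \right)} = 258735 - 34 \cdot 1 \left(-3\right) = 258735 - -102 = 258735 + 102 = 258837$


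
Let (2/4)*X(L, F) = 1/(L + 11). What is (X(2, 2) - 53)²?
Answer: 471969/169 ≈ 2792.7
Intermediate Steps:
X(L, F) = 2/(11 + L) (X(L, F) = 2/(L + 11) = 2/(11 + L))
(X(2, 2) - 53)² = (2/(11 + 2) - 53)² = (2/13 - 53)² = (-687/13)² = 471969/169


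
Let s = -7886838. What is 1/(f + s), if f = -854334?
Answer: -1/8741172 ≈ -1.1440e-7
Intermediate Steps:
1/(f + s) = 1/(-854334 - 7886838) = 1/(-8741172) = -1/8741172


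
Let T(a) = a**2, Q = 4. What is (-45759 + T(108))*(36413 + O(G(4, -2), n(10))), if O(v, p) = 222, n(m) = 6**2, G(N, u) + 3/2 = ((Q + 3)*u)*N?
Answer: -1249070325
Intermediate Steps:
G(N, u) = -3/2 + 7*N*u (G(N, u) = -3/2 + ((4 + 3)*u)*N = -3/2 + (7*u)*N = -3/2 + 7*N*u)
n(m) = 36
(-45759 + T(108))*(36413 + O(G(4, -2), n(10))) = (-45759 + 108**2)*(36413 + 222) = (-45759 + 11664)*36635 = -34095*36635 = -1249070325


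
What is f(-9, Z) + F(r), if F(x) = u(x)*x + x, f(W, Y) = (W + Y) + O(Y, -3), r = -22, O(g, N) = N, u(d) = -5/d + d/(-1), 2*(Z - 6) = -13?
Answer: -1047/2 ≈ -523.50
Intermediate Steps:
Z = -1/2 (Z = 6 + (1/2)*(-13) = 6 - 13/2 = -1/2 ≈ -0.50000)
u(d) = -d - 5/d (u(d) = -5/d + d*(-1) = -5/d - d = -d - 5/d)
f(W, Y) = -3 + W + Y (f(W, Y) = (W + Y) - 3 = -3 + W + Y)
F(x) = x + x*(-x - 5/x) (F(x) = (-x - 5/x)*x + x = x*(-x - 5/x) + x = x + x*(-x - 5/x))
f(-9, Z) + F(r) = (-3 - 9 - 1/2) + (-5 - 22 - 1*(-22)**2) = -25/2 + (-5 - 22 - 1*484) = -25/2 + (-5 - 22 - 484) = -25/2 - 511 = -1047/2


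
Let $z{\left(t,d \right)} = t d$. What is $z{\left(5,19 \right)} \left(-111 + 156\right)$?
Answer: $4275$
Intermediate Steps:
$z{\left(t,d \right)} = d t$
$z{\left(5,19 \right)} \left(-111 + 156\right) = 19 \cdot 5 \left(-111 + 156\right) = 95 \cdot 45 = 4275$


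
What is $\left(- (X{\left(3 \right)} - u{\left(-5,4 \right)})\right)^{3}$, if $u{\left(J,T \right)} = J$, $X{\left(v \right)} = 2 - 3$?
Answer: $-64$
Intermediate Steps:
$X{\left(v \right)} = -1$
$\left(- (X{\left(3 \right)} - u{\left(-5,4 \right)})\right)^{3} = \left(- (-1 - -5)\right)^{3} = \left(- (-1 + 5)\right)^{3} = \left(\left(-1\right) 4\right)^{3} = \left(-4\right)^{3} = -64$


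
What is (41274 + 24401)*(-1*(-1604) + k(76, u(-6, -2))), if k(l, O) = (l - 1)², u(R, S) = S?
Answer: 474764575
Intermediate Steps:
k(l, O) = (-1 + l)²
(41274 + 24401)*(-1*(-1604) + k(76, u(-6, -2))) = (41274 + 24401)*(-1*(-1604) + (-1 + 76)²) = 65675*(1604 + 75²) = 65675*(1604 + 5625) = 65675*7229 = 474764575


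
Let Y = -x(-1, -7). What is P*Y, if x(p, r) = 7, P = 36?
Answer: -252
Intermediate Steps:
Y = -7 (Y = -1*7 = -7)
P*Y = 36*(-7) = -252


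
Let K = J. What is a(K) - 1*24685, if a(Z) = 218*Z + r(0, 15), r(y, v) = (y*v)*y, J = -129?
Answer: -52807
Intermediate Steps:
K = -129
r(y, v) = v*y² (r(y, v) = (v*y)*y = v*y²)
a(Z) = 218*Z (a(Z) = 218*Z + 15*0² = 218*Z + 15*0 = 218*Z + 0 = 218*Z)
a(K) - 1*24685 = 218*(-129) - 1*24685 = -28122 - 24685 = -52807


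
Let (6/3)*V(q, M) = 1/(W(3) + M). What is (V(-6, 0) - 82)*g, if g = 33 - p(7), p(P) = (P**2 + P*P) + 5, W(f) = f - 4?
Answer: 5775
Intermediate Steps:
W(f) = -4 + f
p(P) = 5 + 2*P**2 (p(P) = (P**2 + P**2) + 5 = 2*P**2 + 5 = 5 + 2*P**2)
V(q, M) = 1/(2*(-1 + M)) (V(q, M) = 1/(2*((-4 + 3) + M)) = 1/(2*(-1 + M)))
g = -70 (g = 33 - (5 + 2*7**2) = 33 - (5 + 2*49) = 33 - (5 + 98) = 33 - 1*103 = 33 - 103 = -70)
(V(-6, 0) - 82)*g = (1/(2*(-1 + 0)) - 82)*(-70) = ((1/2)/(-1) - 82)*(-70) = ((1/2)*(-1) - 82)*(-70) = (-1/2 - 82)*(-70) = -165/2*(-70) = 5775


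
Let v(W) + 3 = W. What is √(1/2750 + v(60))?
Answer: 7*√351890/550 ≈ 7.5499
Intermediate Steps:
v(W) = -3 + W
√(1/2750 + v(60)) = √(1/2750 + (-3 + 60)) = √(1/2750 + 57) = √(156751/2750) = 7*√351890/550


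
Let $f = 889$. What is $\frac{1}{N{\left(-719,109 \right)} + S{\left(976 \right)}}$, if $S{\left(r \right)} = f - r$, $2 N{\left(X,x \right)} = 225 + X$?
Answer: $- \frac{1}{334} \approx -0.002994$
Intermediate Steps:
$N{\left(X,x \right)} = \frac{225}{2} + \frac{X}{2}$ ($N{\left(X,x \right)} = \frac{225 + X}{2} = \frac{225}{2} + \frac{X}{2}$)
$S{\left(r \right)} = 889 - r$
$\frac{1}{N{\left(-719,109 \right)} + S{\left(976 \right)}} = \frac{1}{\left(\frac{225}{2} + \frac{1}{2} \left(-719\right)\right) + \left(889 - 976\right)} = \frac{1}{\left(\frac{225}{2} - \frac{719}{2}\right) + \left(889 - 976\right)} = \frac{1}{-247 - 87} = \frac{1}{-334} = - \frac{1}{334}$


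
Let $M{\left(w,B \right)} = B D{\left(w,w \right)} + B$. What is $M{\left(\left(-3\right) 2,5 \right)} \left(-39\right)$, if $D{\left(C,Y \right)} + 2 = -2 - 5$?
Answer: $1560$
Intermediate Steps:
$D{\left(C,Y \right)} = -9$ ($D{\left(C,Y \right)} = -2 - 7 = -9$)
$M{\left(w,B \right)} = - 8 B$ ($M{\left(w,B \right)} = B \left(-9\right) + B = - 9 B + B = - 8 B$)
$M{\left(\left(-3\right) 2,5 \right)} \left(-39\right) = \left(-8\right) 5 \left(-39\right) = \left(-40\right) \left(-39\right) = 1560$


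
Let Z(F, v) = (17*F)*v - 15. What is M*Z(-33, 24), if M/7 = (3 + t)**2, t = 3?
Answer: -3396708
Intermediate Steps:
Z(F, v) = -15 + 17*F*v (Z(F, v) = 17*F*v - 15 = -15 + 17*F*v)
M = 252 (M = 7*(3 + 3)**2 = 7*6**2 = 7*36 = 252)
M*Z(-33, 24) = 252*(-15 + 17*(-33)*24) = 252*(-15 - 13464) = 252*(-13479) = -3396708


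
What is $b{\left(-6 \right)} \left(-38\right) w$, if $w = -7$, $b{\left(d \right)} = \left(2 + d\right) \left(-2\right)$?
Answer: $2128$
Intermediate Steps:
$b{\left(d \right)} = -4 - 2 d$
$b{\left(-6 \right)} \left(-38\right) w = \left(-4 - -12\right) \left(-38\right) \left(-7\right) = \left(-4 + 12\right) \left(-38\right) \left(-7\right) = 8 \left(-38\right) \left(-7\right) = \left(-304\right) \left(-7\right) = 2128$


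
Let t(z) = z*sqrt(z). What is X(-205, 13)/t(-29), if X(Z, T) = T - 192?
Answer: -179*I*sqrt(29)/841 ≈ -1.1462*I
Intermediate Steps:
X(Z, T) = -192 + T
t(z) = z**(3/2)
X(-205, 13)/t(-29) = (-192 + 13)/((-29)**(3/2)) = -179*I*sqrt(29)/841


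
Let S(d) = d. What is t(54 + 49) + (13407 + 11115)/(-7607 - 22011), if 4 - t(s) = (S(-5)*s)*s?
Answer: 785590380/14809 ≈ 53048.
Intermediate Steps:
t(s) = 4 + 5*s² (t(s) = 4 - (-5*s)*s = 4 - (-5)*s² = 4 + 5*s²)
t(54 + 49) + (13407 + 11115)/(-7607 - 22011) = (4 + 5*(54 + 49)²) + (13407 + 11115)/(-7607 - 22011) = (4 + 5*103²) + 24522/(-29618) = (4 + 5*10609) + 24522*(-1/29618) = (4 + 53045) - 12261/14809 = 53049 - 12261/14809 = 785590380/14809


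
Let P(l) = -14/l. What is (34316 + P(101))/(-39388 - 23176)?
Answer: -1732951/3159482 ≈ -0.54849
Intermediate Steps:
(34316 + P(101))/(-39388 - 23176) = (34316 - 14/101)/(-39388 - 23176) = (34316 - 14*1/101)/(-62564) = (34316 - 14/101)*(-1/62564) = (3465902/101)*(-1/62564) = -1732951/3159482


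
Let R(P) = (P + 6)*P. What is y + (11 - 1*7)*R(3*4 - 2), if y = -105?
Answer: 535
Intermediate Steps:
R(P) = P*(6 + P) (R(P) = (6 + P)*P = P*(6 + P))
y + (11 - 1*7)*R(3*4 - 2) = -105 + (11 - 1*7)*((3*4 - 2)*(6 + (3*4 - 2))) = -105 + (11 - 7)*((12 - 2)*(6 + (12 - 2))) = -105 + 4*(10*(6 + 10)) = -105 + 4*(10*16) = -105 + 4*160 = -105 + 640 = 535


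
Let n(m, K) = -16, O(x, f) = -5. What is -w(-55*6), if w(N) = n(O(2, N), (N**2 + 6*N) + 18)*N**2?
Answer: 1742400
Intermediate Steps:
w(N) = -16*N**2
-w(-55*6) = -(-16)*(-55*6)**2 = -(-16)*(-330)**2 = -(-16)*108900 = -1*(-1742400) = 1742400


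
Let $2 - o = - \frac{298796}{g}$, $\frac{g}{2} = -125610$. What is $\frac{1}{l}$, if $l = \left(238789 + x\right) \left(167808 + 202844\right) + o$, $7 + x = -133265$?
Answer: $\frac{62805}{2456309019361531} \approx 2.5569 \cdot 10^{-11}$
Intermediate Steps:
$x = -133272$ ($x = -7 - 133265 = -133272$)
$g = -251220$ ($g = 2 \left(-125610\right) = -251220$)
$o = \frac{50911}{62805}$ ($o = 2 - - \frac{298796}{-251220} = 2 - \left(-298796\right) \left(- \frac{1}{251220}\right) = 2 - \frac{74699}{62805} = \frac{50911}{62805} \approx 0.81062$)
$l = \frac{2456309019361531}{62805}$ ($l = \left(238789 - 133272\right) \left(167808 + 202844\right) + \frac{50911}{62805} = 105517 \cdot 370652 + \frac{50911}{62805} = 39110087084 + \frac{50911}{62805} = \frac{2456309019361531}{62805} \approx 3.911 \cdot 10^{10}$)
$\frac{1}{l} = \frac{1}{\frac{2456309019361531}{62805}} = \frac{62805}{2456309019361531}$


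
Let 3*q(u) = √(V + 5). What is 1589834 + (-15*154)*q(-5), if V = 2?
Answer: 1589834 - 770*√7 ≈ 1.5878e+6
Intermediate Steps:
q(u) = √7/3 (q(u) = √(2 + 5)/3 = √7/3)
1589834 + (-15*154)*q(-5) = 1589834 + (-15*154)*(√7/3) = 1589834 - 770*√7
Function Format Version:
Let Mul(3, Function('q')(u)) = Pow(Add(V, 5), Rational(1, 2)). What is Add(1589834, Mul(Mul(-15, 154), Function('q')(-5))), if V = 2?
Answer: Add(1589834, Mul(-770, Pow(7, Rational(1, 2)))) ≈ 1.5878e+6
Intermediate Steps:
Function('q')(u) = Mul(Rational(1, 3), Pow(7, Rational(1, 2))) (Function('q')(u) = Mul(Rational(1, 3), Pow(Add(2, 5), Rational(1, 2))) = Mul(Rational(1, 3), Pow(7, Rational(1, 2))))
Add(1589834, Mul(Mul(-15, 154), Function('q')(-5))) = Add(1589834, Mul(Mul(-15, 154), Mul(Rational(1, 3), Pow(7, Rational(1, 2))))) = Add(1589834, Mul(-2310, Mul(Rational(1, 3), Pow(7, Rational(1, 2))))) = Add(1589834, Mul(-770, Pow(7, Rational(1, 2))))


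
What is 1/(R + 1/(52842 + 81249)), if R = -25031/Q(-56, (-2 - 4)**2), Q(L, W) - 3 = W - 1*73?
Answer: 4559094/3356431855 ≈ 0.0013583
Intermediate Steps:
Q(L, W) = -70 + W (Q(L, W) = 3 + (W - 1*73) = 3 + (W - 73) = 3 + (-73 + W) = -70 + W)
R = 25031/34 (R = -25031/(-70 + (-2 - 4)**2) = -25031/(-70 + (-6)**2) = -25031/(-70 + 36) = -25031/(-34) = -25031*(-1/34) = 25031/34 ≈ 736.21)
1/(R + 1/(52842 + 81249)) = 1/(25031/34 + 1/(52842 + 81249)) = 1/(25031/34 + 1/134091) = 1/(3356431855/4559094) = 4559094/3356431855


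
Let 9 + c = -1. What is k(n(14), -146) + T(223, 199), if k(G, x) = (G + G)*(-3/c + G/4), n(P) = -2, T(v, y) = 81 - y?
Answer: -586/5 ≈ -117.20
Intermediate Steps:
c = -10 (c = -9 - 1 = -10)
k(G, x) = 2*G*(3/10 + G/4) (k(G, x) = (G + G)*(-3/(-10) + G/4) = (2*G)*(-3*(-⅒) + G*(¼)) = (2*G)*(3/10 + G/4) = 2*G*(3/10 + G/4))
k(n(14), -146) + T(223, 199) = (⅒)*(-2)*(6 + 5*(-2)) + (81 - 1*199) = (⅒)*(-2)*(6 - 10) + (81 - 199) = (⅒)*(-2)*(-4) - 118 = ⅘ - 118 = -586/5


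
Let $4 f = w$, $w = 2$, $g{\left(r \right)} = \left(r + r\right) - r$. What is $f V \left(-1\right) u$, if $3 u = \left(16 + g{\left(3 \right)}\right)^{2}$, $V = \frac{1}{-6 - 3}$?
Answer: $\frac{361}{54} \approx 6.6852$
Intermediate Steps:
$g{\left(r \right)} = r$ ($g{\left(r \right)} = 2 r - r = r$)
$V = - \frac{1}{9}$ ($V = \frac{1}{-9} = - \frac{1}{9} \approx -0.11111$)
$u = \frac{361}{3}$ ($u = \frac{\left(16 + 3\right)^{2}}{3} = \frac{19^{2}}{3} = \frac{1}{3} \cdot 361 = \frac{361}{3} \approx 120.33$)
$f = \frac{1}{2}$ ($f = \frac{1}{4} \cdot 2 = \frac{1}{2} \approx 0.5$)
$f V \left(-1\right) u = \frac{1}{2} \left(- \frac{1}{9}\right) \left(-1\right) \frac{361}{3} = \left(- \frac{1}{18}\right) \left(-1\right) \frac{361}{3} = \frac{1}{18} \cdot \frac{361}{3} = \frac{361}{54}$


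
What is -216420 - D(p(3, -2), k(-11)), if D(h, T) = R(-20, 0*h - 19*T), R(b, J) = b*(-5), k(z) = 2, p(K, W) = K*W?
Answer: -216520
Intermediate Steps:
R(b, J) = -5*b
D(h, T) = 100 (D(h, T) = -5*(-20) = 100)
-216420 - D(p(3, -2), k(-11)) = -216420 - 1*100 = -216420 - 100 = -216520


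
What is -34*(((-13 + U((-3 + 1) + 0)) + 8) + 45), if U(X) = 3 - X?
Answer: -1530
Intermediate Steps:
-34*(((-13 + U((-3 + 1) + 0)) + 8) + 45) = -34*(((-13 + (3 - ((-3 + 1) + 0))) + 8) + 45) = -34*(((-13 + (3 - (-2 + 0))) + 8) + 45) = -34*(((-13 + (3 - 1*(-2))) + 8) + 45) = -34*(((-13 + (3 + 2)) + 8) + 45) = -34*(((-13 + 5) + 8) + 45) = -34*((-8 + 8) + 45) = -34*(0 + 45) = -34*45 = -1530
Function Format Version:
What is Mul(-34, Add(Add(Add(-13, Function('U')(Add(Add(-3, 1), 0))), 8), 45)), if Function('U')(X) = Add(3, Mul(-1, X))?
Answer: -1530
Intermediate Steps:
Mul(-34, Add(Add(Add(-13, Function('U')(Add(Add(-3, 1), 0))), 8), 45)) = Mul(-34, Add(Add(Add(-13, Add(3, Mul(-1, Add(Add(-3, 1), 0)))), 8), 45)) = Mul(-34, Add(Add(Add(-13, Add(3, Mul(-1, Add(-2, 0)))), 8), 45)) = Mul(-34, Add(Add(Add(-13, Add(3, Mul(-1, -2))), 8), 45)) = Mul(-34, Add(Add(Add(-13, Add(3, 2)), 8), 45)) = Mul(-34, Add(Add(Add(-13, 5), 8), 45)) = Mul(-34, Add(Add(-8, 8), 45)) = Mul(-34, Add(0, 45)) = Mul(-34, 45) = -1530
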